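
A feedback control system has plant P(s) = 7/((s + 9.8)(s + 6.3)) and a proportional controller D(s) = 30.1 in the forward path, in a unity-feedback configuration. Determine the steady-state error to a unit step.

0.227

The loop is type 0. Static position error constant K_pos = D(0)·P(0) = 30.1·0.1134 = 3.413.
Steady-state error to a unit step: e_ss = 1/(1+K_pos) = 1/4.413 = 0.227.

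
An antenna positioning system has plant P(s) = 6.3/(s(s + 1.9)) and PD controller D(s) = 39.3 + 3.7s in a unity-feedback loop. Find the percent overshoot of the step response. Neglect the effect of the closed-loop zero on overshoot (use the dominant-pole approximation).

Forward path: (39.3 + 3.7s)·6.3/(s(s+1.9)). The closed-loop characteristic equation is s² + (1.9 + 6.3·3.7)s + 6.3·39.3 = 0.
That is s² + 25.21s + 247.6 = 0, so ω_n = 15.73 rad/s and ζ = 25.21/(2·15.73) = 0.8011.
%OS = 100·exp(−πζ/√(1−ζ²)) = 1.49%.

1.49%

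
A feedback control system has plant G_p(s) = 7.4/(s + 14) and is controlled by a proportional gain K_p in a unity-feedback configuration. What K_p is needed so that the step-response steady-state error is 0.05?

For a type-0 loop with proportional control, e_ss = 1/(1 + K_p·G_p(0)).
G_p(0) = 0.5286. Require 1/(1 + K_p·0.5286) = 0.05, so 1 + 0.5286·K_p = 20.
K_p = (20 − 1)/0.5286 = 35.9.

K_p = 35.9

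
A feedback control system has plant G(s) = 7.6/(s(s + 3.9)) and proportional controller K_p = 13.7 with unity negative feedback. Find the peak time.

T_p = 0.314 s

The closed-loop denominator s² + 3.9s + 104.1 gives ω_n = √104.1 = 10.2 and ζ = 3.9/(2ω_n) = 0.1911.
Damped frequency ω_d = ω_n√(1−ζ²) = 10.02 rad/s, so peak time T_p = π/ω_d = 0.314 s.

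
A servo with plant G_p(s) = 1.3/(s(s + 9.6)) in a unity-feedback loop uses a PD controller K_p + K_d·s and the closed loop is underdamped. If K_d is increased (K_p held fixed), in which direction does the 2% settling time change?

decrease

Characteristic equation s² + (9.6 + 1.3K_d)s + 1.3K_p = 0: raising K_d increases ζω_n = (9.6+1.3K_d)/2 while the loop stays underdamped, so T_s ≈ 4/(ζω_n) decreases.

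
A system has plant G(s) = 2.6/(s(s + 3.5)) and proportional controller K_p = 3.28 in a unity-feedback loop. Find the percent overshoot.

From 1 + K_pG(s) = 0: s² + 3.5s + 8.528 = 0 ⇒ ω_n = 2.92, ζ = 0.5993.
%OS = 100·exp(−πζ/√(1−ζ²)) = 100·exp(−π·0.5993/√0.6409) = 9.52%.

9.52%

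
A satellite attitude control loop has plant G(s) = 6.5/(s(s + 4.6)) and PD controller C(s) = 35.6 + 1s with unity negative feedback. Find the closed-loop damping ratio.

Forward path: (35.6 + 1s)·6.5/(s(s+4.6)). The closed-loop characteristic equation is s² + (4.6 + 6.5·1)s + 6.5·35.6 = 0.
That is s² + 11.1s + 231.4 = 0, so ω_n = 15.21 rad/s and ζ = 11.1/(2·15.21) = 0.3648.

ζ = 0.365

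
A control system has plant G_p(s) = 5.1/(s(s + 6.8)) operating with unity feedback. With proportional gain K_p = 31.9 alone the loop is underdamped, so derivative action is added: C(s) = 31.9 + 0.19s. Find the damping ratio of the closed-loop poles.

ζ = 0.305

Forward path: (31.9 + 0.19s)·5.1/(s(s+6.8)). The closed-loop characteristic equation is s² + (6.8 + 5.1·0.19)s + 5.1·31.9 = 0.
That is s² + 7.769s + 162.7 = 0, so ω_n = 12.75 rad/s and ζ = 7.769/(2·12.75) = 0.3045.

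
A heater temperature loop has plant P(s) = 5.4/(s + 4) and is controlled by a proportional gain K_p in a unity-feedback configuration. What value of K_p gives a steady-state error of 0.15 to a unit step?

The loop is type 0, so e_ss(step) = 1/(1 + K_pos) with K_pos = K_p·P(0).
P(0) = 1.35. Require 1/(1 + K_p·1.35) = 0.15, so 1 + 1.35·K_p = 6.667.
K_p = (6.667 − 1)/1.35 = 4.2.

K_p = 4.2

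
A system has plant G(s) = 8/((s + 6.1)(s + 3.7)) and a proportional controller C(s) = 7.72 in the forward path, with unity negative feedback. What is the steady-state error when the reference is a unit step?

The loop is type 0. Static position error constant K_pos = C(0)·G(0) = 7.72·0.3545 = 2.736.
Steady-state error to a unit step: e_ss = 1/(1+K_pos) = 1/3.736 = 0.268.

0.268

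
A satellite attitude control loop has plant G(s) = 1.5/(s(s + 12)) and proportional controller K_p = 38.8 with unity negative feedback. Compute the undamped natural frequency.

The closed-loop denominator is s(s+12) + 38.8·1.5 = s² + 12s + 58.2.
So ω_n² = 58.2 ⇒ ω_n = 7.629 rad/s, and ζ = 12/(2ω_n) = 0.786.

ω_n = 7.63 rad/s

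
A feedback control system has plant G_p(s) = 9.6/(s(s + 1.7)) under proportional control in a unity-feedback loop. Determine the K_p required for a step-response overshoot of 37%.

K_p = 0.827

From %OS = 100·exp(−πζ/√(1−ζ²)) = 37%, ζ = −ln(0.37)/√(π²+ln²(0.37)) = 0.3017.
Characteristic equation s² + 1.7s + 9.6K_p = 0 gives ζ = 1.7/(2√(9.6K_p)).
Setting ζ = 0.3017: √(9.6K_p) = 1.7/(2·0.3017) = 2.817, so K_p = 7.936/9.6 = 0.827.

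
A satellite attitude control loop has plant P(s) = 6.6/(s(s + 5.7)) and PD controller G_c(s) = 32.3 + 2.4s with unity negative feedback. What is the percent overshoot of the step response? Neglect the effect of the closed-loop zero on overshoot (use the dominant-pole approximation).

3.23%

Forward path: (32.3 + 2.4s)·6.6/(s(s+5.7)). The closed-loop characteristic equation is s² + (5.7 + 6.6·2.4)s + 6.6·32.3 = 0.
That is s² + 21.54s + 213.2 = 0, so ω_n = 14.6 rad/s and ζ = 21.54/(2·14.6) = 0.7376.
%OS = 100·exp(−πζ/√(1−ζ²)) = 3.23%.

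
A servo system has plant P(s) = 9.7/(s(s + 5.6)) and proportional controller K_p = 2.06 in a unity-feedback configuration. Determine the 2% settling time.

The closed-loop denominator s² + 5.6s + 19.98 gives ω_n = √19.98 = 4.47 and ζ = 5.6/(2ω_n) = 0.6264.
2% settling time T_s ≈ 4/(ζω_n) = 4/2.8 = 1.43 s.

T_s ≈ 1.43 s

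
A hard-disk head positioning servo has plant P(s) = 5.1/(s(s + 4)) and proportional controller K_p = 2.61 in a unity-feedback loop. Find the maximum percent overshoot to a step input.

The closed-loop denominator s² + 4s + 13.31 gives ω_n = √13.31 = 3.648 and ζ = 4/(2ω_n) = 0.5482.
%OS = 100·exp(−πζ/√(1−ζ²)) = 100·exp(−π·0.5482/√0.6995) = 12.8%.

12.8%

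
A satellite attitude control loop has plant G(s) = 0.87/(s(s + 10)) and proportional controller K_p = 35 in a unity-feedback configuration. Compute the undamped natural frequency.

With unity feedback the closed-loop characteristic equation is s² + 10s + 35·0.87 = s² + 10s + 30.45 = 0.
Matching s² + 2ζω_n s + ω_n²: ω_n = √30.45 = 5.518 rad/s and 2ζω_n = 10, so ζ = 10/(2·5.518) = 0.906.

ω_n = 5.52 rad/s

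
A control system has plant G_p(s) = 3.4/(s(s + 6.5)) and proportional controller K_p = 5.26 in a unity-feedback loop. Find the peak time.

T_p = 1.16 s

From 1 + K_pG_p(s) = 0: s² + 6.5s + 17.88 = 0 ⇒ ω_n = 4.229, ζ = 0.7685.
Damped frequency ω_d = ω_n√(1−ζ²) = 2.706 rad/s, so peak time T_p = π/ω_d = 1.16 s.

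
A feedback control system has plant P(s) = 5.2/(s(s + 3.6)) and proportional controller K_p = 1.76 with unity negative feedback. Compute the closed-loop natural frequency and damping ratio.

ω_n = 3.03 rad/s, ζ = 0.595

With unity feedback the closed-loop characteristic equation is s² + 3.6s + 1.76·5.2 = s² + 3.6s + 9.152 = 0.
So ω_n² = 9.152 ⇒ ω_n = 3.025 rad/s, and ζ = 3.6/(2ω_n) = 0.595.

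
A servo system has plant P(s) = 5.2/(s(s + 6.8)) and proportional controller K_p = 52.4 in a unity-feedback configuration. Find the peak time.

T_p = 0.194 s

From 1 + K_pP(s) = 0: s² + 6.8s + 272.5 = 0 ⇒ ω_n = 16.51, ζ = 0.206.
Damped frequency ω_d = ω_n√(1−ζ²) = 16.15 rad/s, so peak time T_p = π/ω_d = 0.194 s.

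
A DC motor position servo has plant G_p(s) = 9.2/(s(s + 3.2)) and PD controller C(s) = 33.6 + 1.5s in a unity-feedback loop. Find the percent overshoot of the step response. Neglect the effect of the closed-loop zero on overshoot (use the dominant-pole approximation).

17.6%

Forward path: (33.6 + 1.5s)·9.2/(s(s+3.2)). The closed-loop characteristic equation is s² + (3.2 + 9.2·1.5)s + 9.2·33.6 = 0.
That is s² + 17s + 309.1 = 0, so ω_n = 17.58 rad/s and ζ = 17/(2·17.58) = 0.4835.
%OS = 100·exp(−πζ/√(1−ζ²)) = 17.6%.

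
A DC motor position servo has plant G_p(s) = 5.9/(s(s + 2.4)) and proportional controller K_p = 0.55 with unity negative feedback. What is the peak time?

T_p = 2.34 s

Closed-loop characteristic equation: s² + 2.4s + 3.245 = 0, so ω_n = 1.801 rad/s and ζ = 2.4/(2·1.801) = 0.6662.
Damped frequency ω_d = ω_n√(1−ζ²) = 1.344 rad/s, so peak time T_p = π/ω_d = 2.34 s.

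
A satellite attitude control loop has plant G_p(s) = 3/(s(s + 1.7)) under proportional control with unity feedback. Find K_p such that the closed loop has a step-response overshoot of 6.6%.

K_p = 0.563

From %OS = 100·exp(−πζ/√(1−ζ²)) = 6.6%, ζ = −ln(0.066)/√(π²+ln²(0.066)) = 0.6543.
Characteristic equation s² + 1.7s + 3K_p = 0 gives ζ = 1.7/(2√(3K_p)).
Setting ζ = 0.6543: √(3K_p) = 1.7/(2·0.6543) = 1.299, so K_p = 1.688/3 = 0.563.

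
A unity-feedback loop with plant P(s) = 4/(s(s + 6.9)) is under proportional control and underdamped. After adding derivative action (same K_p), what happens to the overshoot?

decrease

With PD the characteristic equation becomes s² + (a + K·K_d)s + K·K_p = 0; the damping term grows, ζ rises, overshoot falls.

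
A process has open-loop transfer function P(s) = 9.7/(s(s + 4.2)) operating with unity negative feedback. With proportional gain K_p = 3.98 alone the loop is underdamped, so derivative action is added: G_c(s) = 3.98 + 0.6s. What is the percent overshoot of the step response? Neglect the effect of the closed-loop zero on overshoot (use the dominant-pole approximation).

Forward path: (3.98 + 0.6s)·9.7/(s(s+4.2)). The closed-loop characteristic equation is s² + (4.2 + 9.7·0.6)s + 9.7·3.98 = 0.
That is s² + 10.02s + 38.61 = 0, so ω_n = 6.213 rad/s and ζ = 10.02/(2·6.213) = 0.8063.
%OS = 100·exp(−πζ/√(1−ζ²)) = 1.38%.

1.38%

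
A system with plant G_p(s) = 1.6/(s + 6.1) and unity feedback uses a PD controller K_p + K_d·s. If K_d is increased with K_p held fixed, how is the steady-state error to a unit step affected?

unchanged

At s = 0 the derivative term contributes nothing: C(0) = K_p regardless of K_d, so K_pos = K_p·G_p(0) and e_ss are unchanged.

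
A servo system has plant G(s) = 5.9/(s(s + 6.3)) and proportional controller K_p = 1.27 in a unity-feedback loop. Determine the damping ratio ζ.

ζ = 1.15

The closed-loop denominator is s(s+6.3) + 1.27·5.9 = s² + 6.3s + 7.493.
So ω_n² = 7.493 ⇒ ω_n = 2.737 rad/s, and ζ = 6.3/(2ω_n) = 1.15.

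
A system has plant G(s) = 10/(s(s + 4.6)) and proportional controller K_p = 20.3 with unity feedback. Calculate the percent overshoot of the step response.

59.8%

The closed-loop denominator s² + 4.6s + 203 gives ω_n = √203 = 14.25 and ζ = 4.6/(2ω_n) = 0.1614.
%OS = 100·exp(−πζ/√(1−ζ²)) = 100·exp(−π·0.1614/√0.9739) = 59.8%.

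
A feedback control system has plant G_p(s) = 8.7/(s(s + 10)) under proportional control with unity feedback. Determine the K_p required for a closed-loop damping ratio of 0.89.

Closed-loop characteristic equation: s² + 10s + K_p·8.7 = 0.
So ω_n = √(8.7K_p) and 2ζω_n = 10, giving ζ = 10/(2√(8.7K_p)).
Setting ζ = 0.89: √(8.7K_p) = 10/(2·0.89) = 5.618, so K_p = 31.56/8.7 = 3.63.

K_p = 3.63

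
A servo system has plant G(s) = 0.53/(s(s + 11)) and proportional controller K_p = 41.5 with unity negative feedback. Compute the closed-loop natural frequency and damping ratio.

ω_n = 4.69 rad/s, ζ = 1.17

With unity feedback the closed-loop characteristic equation is s² + 11s + 41.5·0.53 = s² + 11s + 22 = 0.
So ω_n² = 22 ⇒ ω_n = 4.69 rad/s, and ζ = 11/(2ω_n) = 1.17.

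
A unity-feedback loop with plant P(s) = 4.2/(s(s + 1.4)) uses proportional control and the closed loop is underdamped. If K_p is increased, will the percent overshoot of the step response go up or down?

Characteristic equation s² + 1.4s + K_p·4.2 = 0: raising K_p raises ω_n while 2ζω_n = 1.4 is fixed, so ζ falls and overshoot grows.

increase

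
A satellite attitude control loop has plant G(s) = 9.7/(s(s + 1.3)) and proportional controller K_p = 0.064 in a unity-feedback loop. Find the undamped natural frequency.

1 + K_p·G(s) = 0 gives s² + 1.3s + 0.6208 = 0.
So ω_n² = 0.6208 ⇒ ω_n = 0.7879 rad/s, and ζ = 1.3/(2ω_n) = 0.825.

ω_n = 0.788 rad/s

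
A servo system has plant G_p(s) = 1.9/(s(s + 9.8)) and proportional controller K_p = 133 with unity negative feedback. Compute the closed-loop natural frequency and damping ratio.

ω_n = 15.9 rad/s, ζ = 0.308

1 + K_p·G_p(s) = 0 gives s² + 9.8s + 252.7 = 0.
So ω_n² = 252.7 ⇒ ω_n = 15.9 rad/s, and ζ = 9.8/(2ω_n) = 0.308.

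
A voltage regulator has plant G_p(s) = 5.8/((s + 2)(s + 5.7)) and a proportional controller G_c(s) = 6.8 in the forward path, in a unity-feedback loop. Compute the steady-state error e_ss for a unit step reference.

0.224

The loop is type 0. Static position error constant K_pos = G_c(0)·G_p(0) = 6.8·0.5088 = 3.46.
Steady-state error to a unit step: e_ss = 1/(1+K_pos) = 1/4.46 = 0.224.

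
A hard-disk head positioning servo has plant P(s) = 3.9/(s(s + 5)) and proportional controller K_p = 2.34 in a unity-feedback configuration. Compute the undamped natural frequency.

ω_n = 3.02 rad/s

1 + K_p·P(s) = 0 gives s² + 5s + 9.126 = 0.
Matching s² + 2ζω_n s + ω_n²: ω_n = √9.126 = 3.021 rad/s and 2ζω_n = 5, so ζ = 5/(2·3.021) = 0.828.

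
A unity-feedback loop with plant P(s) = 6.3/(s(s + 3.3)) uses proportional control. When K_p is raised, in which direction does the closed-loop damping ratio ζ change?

ζ = 3.3/(2√(6.3K_p)); increasing K_p raises the denominator, so ζ falls.

decrease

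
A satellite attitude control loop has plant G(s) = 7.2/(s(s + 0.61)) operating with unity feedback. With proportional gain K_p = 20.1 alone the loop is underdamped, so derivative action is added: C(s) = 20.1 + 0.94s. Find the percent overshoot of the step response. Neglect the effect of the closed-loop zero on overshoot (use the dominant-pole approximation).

Forward path: (20.1 + 0.94s)·7.2/(s(s+0.61)). The closed-loop characteristic equation is s² + (0.61 + 7.2·0.94)s + 7.2·20.1 = 0.
That is s² + 7.378s + 144.7 = 0, so ω_n = 12.03 rad/s and ζ = 7.378/(2·12.03) = 0.3067.
%OS = 100·exp(−πζ/√(1−ζ²)) = 36.3%.

36.3%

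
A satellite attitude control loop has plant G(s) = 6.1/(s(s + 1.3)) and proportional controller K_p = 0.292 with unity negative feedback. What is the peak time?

Closed-loop characteristic equation: s² + 1.3s + 1.781 = 0, so ω_n = 1.335 rad/s and ζ = 1.3/(2·1.335) = 0.487.
Damped frequency ω_d = ω_n√(1−ζ²) = 1.166 rad/s, so peak time T_p = π/ω_d = 2.7 s.

T_p = 2.7 s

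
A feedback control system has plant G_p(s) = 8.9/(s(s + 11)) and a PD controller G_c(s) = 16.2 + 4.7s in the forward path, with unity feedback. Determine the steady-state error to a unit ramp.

0.0763

The loop has one pole at the origin (type 1). Velocity error constant K_v = lim_{s→0} s·G_c(s)G_p(s) = 16.2·8.9/11 = 13.11.
Steady-state error to a unit ramp: e_ss = 1/K_v = 0.0763.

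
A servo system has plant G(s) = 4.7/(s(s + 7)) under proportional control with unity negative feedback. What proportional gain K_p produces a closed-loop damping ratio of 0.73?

Closed-loop characteristic equation: s² + 7s + K_p·4.7 = 0.
So ω_n = √(4.7K_p) and 2ζω_n = 7, giving ζ = 7/(2√(4.7K_p)).
Setting ζ = 0.73: √(4.7K_p) = 7/(2·0.73) = 4.795, so K_p = 22.99/4.7 = 4.89.

K_p = 4.89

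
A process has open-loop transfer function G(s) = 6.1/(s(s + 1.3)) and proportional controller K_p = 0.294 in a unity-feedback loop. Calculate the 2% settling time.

From 1 + K_pG(s) = 0: s² + 1.3s + 1.793 = 0 ⇒ ω_n = 1.339, ζ = 0.4854.
2% settling time T_s ≈ 4/(ζω_n) = 4/0.65 = 6.15 s.

T_s ≈ 6.15 s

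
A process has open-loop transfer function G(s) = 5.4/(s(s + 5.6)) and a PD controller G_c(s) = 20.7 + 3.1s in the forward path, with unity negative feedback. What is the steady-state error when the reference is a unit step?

0

The open loop G_c(s)G(s) has a pole at the origin (type 1), so the static position error constant is infinite and e_ss = 1/(1+∞) = 0.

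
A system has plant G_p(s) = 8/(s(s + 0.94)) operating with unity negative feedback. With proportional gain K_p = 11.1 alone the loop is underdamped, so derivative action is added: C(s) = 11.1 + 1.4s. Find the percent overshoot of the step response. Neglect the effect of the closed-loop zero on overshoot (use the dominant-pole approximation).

7.1%

Forward path: (11.1 + 1.4s)·8/(s(s+0.94)). The closed-loop characteristic equation is s² + (0.94 + 8·1.4)s + 8·11.1 = 0.
That is s² + 12.14s + 88.8 = 0, so ω_n = 9.423 rad/s and ζ = 12.14/(2·9.423) = 0.6441.
%OS = 100·exp(−πζ/√(1−ζ²)) = 7.1%.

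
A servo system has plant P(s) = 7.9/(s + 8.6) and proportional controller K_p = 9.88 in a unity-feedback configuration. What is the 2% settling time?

T_s ≈ 0.0462 s

Closed-loop transfer function: T(s) = K_p·P(s)/(1 + K_p·P(s)) = 78.05/(s + 8.6 + 78.05) = 78.05/(s + 86.65).
Time constant τ = 1/86.65 = 0.01154 s, so the 2% settling time is about 4τ = 0.0462 s.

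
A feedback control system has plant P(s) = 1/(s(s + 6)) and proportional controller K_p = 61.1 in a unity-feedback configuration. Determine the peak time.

T_p = 0.435 s

Closed-loop characteristic equation: s² + 6s + 61.1 = 0, so ω_n = 7.817 rad/s and ζ = 6/(2·7.817) = 0.3838.
Damped frequency ω_d = ω_n√(1−ζ²) = 7.218 rad/s, so peak time T_p = π/ω_d = 0.435 s.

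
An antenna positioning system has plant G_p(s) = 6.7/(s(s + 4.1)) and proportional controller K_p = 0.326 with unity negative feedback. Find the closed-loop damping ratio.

ζ = 1.39

The closed-loop denominator is s(s+4.1) + 0.326·6.7 = s² + 4.1s + 2.184.
Matching s² + 2ζω_n s + ω_n²: ω_n = √2.184 = 1.478 rad/s and 2ζω_n = 4.1, so ζ = 4.1/(2·1.478) = 1.39.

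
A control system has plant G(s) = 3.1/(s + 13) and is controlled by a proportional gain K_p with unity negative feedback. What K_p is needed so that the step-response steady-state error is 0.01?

For a type-0 loop with proportional control, e_ss = 1/(1 + K_p·G(0)).
G(0) = 0.2385. Require 1/(1 + K_p·0.2385) = 0.01, so 1 + 0.2385·K_p = 100.
K_p = (100 − 1)/0.2385 = 415.

K_p = 415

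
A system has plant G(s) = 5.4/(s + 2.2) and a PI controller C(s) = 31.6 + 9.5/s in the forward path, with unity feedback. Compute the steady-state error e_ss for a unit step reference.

0

The open loop C(s)G(s) has a pole at the origin (type 1), so the static position error constant is infinite and e_ss = 1/(1+∞) = 0.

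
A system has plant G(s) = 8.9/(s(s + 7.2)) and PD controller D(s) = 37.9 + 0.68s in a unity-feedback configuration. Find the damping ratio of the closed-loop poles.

Forward path: (37.9 + 0.68s)·8.9/(s(s+7.2)). The closed-loop characteristic equation is s² + (7.2 + 8.9·0.68)s + 8.9·37.9 = 0.
That is s² + 13.25s + 337.3 = 0, so ω_n = 18.37 rad/s and ζ = 13.25/(2·18.37) = 0.3608.

ζ = 0.361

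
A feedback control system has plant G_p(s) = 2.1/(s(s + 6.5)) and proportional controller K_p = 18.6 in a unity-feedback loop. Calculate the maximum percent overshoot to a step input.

14.8%

Closed-loop characteristic equation: s² + 6.5s + 39.06 = 0, so ω_n = 6.25 rad/s and ζ = 6.5/(2·6.25) = 0.52.
%OS = 100·exp(−πζ/√(1−ζ²)) = 100·exp(−π·0.52/√0.7296) = 14.8%.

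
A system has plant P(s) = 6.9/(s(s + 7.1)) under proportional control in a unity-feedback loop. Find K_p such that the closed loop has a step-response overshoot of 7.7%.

From %OS = 100·exp(−πζ/√(1−ζ²)) = 7.7%, ζ = −ln(0.077)/√(π²+ln²(0.077)) = 0.6323.
Characteristic equation s² + 7.1s + 6.9K_p = 0 gives ζ = 7.1/(2√(6.9K_p)).
Setting ζ = 0.6323: √(6.9K_p) = 7.1/(2·0.6323) = 5.615, so K_p = 31.52/6.9 = 4.57.

K_p = 4.57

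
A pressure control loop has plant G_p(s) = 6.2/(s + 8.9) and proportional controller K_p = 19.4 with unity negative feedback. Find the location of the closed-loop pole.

s = -129.2

Closed-loop transfer function: T(s) = K_p·G_p(s)/(1 + K_p·G_p(s)) = 120.3/(s + 8.9 + 120.3) = 120.3/(s + 129.2).
The closed-loop pole is at s = −129.2.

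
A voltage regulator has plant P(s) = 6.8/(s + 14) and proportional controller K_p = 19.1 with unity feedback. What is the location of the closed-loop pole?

Closed-loop transfer function: T(s) = K_p·P(s)/(1 + K_p·P(s)) = 129.9/(s + 14 + 129.9) = 129.9/(s + 143.9).
The closed-loop pole is at s = −143.9.

s = -143.9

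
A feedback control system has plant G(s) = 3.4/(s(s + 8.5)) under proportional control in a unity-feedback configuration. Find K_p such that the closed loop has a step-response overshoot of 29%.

K_p = 39.5

From %OS = 100·exp(−πζ/√(1−ζ²)) = 29%, ζ = −ln(0.29)/√(π²+ln²(0.29)) = 0.3666.
Characteristic equation s² + 8.5s + 3.4K_p = 0 gives ζ = 8.5/(2√(3.4K_p)).
Setting ζ = 0.3666: √(3.4K_p) = 8.5/(2·0.3666) = 11.59, so K_p = 134.4/3.4 = 39.5.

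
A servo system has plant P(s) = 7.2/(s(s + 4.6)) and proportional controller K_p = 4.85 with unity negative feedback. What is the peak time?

Closed-loop characteristic equation: s² + 4.6s + 34.92 = 0, so ω_n = 5.909 rad/s and ζ = 4.6/(2·5.909) = 0.3892.
Damped frequency ω_d = ω_n√(1−ζ²) = 5.443 rad/s, so peak time T_p = π/ω_d = 0.577 s.

T_p = 0.577 s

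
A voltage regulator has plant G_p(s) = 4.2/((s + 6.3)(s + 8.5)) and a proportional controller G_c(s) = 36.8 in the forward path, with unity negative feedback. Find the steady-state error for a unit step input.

0.257

The loop is type 0. Static position error constant K_pos = G_c(0)·G_p(0) = 36.8·0.07843 = 2.886.
Steady-state error to a unit step: e_ss = 1/(1+K_pos) = 1/3.886 = 0.257.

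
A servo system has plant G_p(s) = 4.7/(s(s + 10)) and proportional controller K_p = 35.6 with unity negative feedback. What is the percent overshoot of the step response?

The closed-loop denominator s² + 10s + 167.3 gives ω_n = √167.3 = 12.94 and ζ = 10/(2ω_n) = 0.3865.
%OS = 100·exp(−πζ/√(1−ζ²)) = 100·exp(−π·0.3865/√0.8506) = 26.8%.

26.8%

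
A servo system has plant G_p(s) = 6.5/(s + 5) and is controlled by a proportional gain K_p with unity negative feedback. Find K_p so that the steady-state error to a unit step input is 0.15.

Steady-state error for a unit step on this type-0 loop is 1/(1 + K_p·G_p(0)).
G_p(0) = 1.3. Require 1/(1 + K_p·1.3) = 0.15, so 1 + 1.3·K_p = 6.667.
K_p = (6.667 − 1)/1.3 = 4.36.

K_p = 4.36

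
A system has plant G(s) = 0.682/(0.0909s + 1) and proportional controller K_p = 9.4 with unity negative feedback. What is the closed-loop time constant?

Closed loop: T(s) = K_p·G/(1+K_p·G) = 6.411/(0.0909s + 1 + 6.411), with pole at s = −(1 + 6.411)/0.0909 = −81.53.
Closed-loop time constant τ = 1/81.53 = 0.0123 s.

τ = 0.0123 s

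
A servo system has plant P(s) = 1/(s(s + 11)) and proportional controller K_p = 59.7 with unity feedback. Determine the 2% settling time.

T_s ≈ 0.727 s

The closed-loop denominator s² + 11s + 59.7 gives ω_n = √59.7 = 7.727 and ζ = 11/(2ω_n) = 0.7118.
2% settling time T_s ≈ 4/(ζω_n) = 4/5.5 = 0.727 s.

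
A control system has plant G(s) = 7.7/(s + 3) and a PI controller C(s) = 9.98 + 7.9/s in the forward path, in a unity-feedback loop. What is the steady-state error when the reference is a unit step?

0

The open loop C(s)G(s) has a pole at the origin (type 1), so the static position error constant is infinite and e_ss = 1/(1+∞) = 0.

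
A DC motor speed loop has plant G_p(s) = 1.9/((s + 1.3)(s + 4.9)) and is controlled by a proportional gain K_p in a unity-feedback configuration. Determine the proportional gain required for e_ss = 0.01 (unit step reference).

For a type-0 loop with proportional control, e_ss = 1/(1 + K_p·G_p(0)).
G_p(0) = 0.2983. Require 1/(1 + K_p·0.2983) = 0.01, so 1 + 0.2983·K_p = 100.
K_p = (100 − 1)/0.2983 = 332.

K_p = 332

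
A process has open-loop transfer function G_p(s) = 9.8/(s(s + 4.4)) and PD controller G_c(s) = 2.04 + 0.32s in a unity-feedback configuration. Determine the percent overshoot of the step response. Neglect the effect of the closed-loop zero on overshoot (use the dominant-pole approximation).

Forward path: (2.04 + 0.32s)·9.8/(s(s+4.4)). The closed-loop characteristic equation is s² + (4.4 + 9.8·0.32)s + 9.8·2.04 = 0.
That is s² + 7.536s + 19.99 = 0, so ω_n = 4.471 rad/s and ζ = 7.536/(2·4.471) = 0.8427.
%OS = 100·exp(−πζ/√(1−ζ²)) = 0.732%.

0.732%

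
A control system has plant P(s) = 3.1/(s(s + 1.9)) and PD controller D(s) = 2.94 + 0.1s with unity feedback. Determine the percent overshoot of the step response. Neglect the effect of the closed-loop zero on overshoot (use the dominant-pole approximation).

29.1%

Forward path: (2.94 + 0.1s)·3.1/(s(s+1.9)). The closed-loop characteristic equation is s² + (1.9 + 3.1·0.1)s + 3.1·2.94 = 0.
That is s² + 2.21s + 9.114 = 0, so ω_n = 3.019 rad/s and ζ = 2.21/(2·3.019) = 0.366.
%OS = 100·exp(−πζ/√(1−ζ²)) = 29.1%.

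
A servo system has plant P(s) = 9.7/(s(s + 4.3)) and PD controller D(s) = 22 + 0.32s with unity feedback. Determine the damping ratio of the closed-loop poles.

ζ = 0.253

Forward path: (22 + 0.32s)·9.7/(s(s+4.3)). The closed-loop characteristic equation is s² + (4.3 + 9.7·0.32)s + 9.7·22 = 0.
That is s² + 7.404s + 213.4 = 0, so ω_n = 14.61 rad/s and ζ = 7.404/(2·14.61) = 0.2534.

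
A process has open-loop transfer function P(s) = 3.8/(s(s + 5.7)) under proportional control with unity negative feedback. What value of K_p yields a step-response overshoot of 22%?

From %OS = 100·exp(−πζ/√(1−ζ²)) = 22%, ζ = −ln(0.22)/√(π²+ln²(0.22)) = 0.4342.
Characteristic equation s² + 5.7s + 3.8K_p = 0 gives ζ = 5.7/(2√(3.8K_p)).
Setting ζ = 0.4342: √(3.8K_p) = 5.7/(2·0.4342) = 6.564, so K_p = 43.09/3.8 = 11.3.

K_p = 11.3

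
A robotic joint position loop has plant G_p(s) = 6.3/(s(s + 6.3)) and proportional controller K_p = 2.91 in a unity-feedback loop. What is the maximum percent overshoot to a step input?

3.3%

Closed-loop characteristic equation: s² + 6.3s + 18.33 = 0, so ω_n = 4.282 rad/s and ζ = 6.3/(2·4.282) = 0.7357.
%OS = 100·exp(−πζ/√(1−ζ²)) = 100·exp(−π·0.7357/√0.4588) = 3.3%.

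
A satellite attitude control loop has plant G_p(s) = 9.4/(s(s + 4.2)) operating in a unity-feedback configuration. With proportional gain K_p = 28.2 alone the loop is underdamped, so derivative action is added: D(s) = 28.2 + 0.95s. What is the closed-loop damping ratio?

Forward path: (28.2 + 0.95s)·9.4/(s(s+4.2)). The closed-loop characteristic equation is s² + (4.2 + 9.4·0.95)s + 9.4·28.2 = 0.
That is s² + 13.13s + 265.1 = 0, so ω_n = 16.28 rad/s and ζ = 13.13/(2·16.28) = 0.4032.

ζ = 0.403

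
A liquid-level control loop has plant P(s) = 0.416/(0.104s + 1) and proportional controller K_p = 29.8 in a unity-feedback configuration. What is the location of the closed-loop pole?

Closed loop: T(s) = K_p·P/(1+K_p·P) = 12.4/(0.104s + 1 + 12.4), with pole at s = −(1 + 12.4)/0.104 = −128.8.

s = -128.8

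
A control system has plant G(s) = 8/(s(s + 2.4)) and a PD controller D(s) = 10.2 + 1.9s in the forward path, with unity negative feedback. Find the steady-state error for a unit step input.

The open loop D(s)G(s) has a pole at the origin (type 1), so the static position error constant is infinite and e_ss = 1/(1+∞) = 0.

0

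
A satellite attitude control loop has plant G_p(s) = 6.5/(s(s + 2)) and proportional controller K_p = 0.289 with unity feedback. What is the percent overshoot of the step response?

The closed-loop denominator s² + 2s + 1.878 gives ω_n = √1.878 = 1.371 and ζ = 2/(2ω_n) = 0.7296.
%OS = 100·exp(−πζ/√(1−ζ²)) = 100·exp(−π·0.7296/√0.4677) = 3.5%.

3.5%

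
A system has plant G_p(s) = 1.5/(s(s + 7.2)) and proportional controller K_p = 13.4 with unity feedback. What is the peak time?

Closed-loop characteristic equation: s² + 7.2s + 20.1 = 0, so ω_n = 4.483 rad/s and ζ = 7.2/(2·4.483) = 0.803.
Damped frequency ω_d = ω_n√(1−ζ²) = 2.672 rad/s, so peak time T_p = π/ω_d = 1.18 s.

T_p = 1.18 s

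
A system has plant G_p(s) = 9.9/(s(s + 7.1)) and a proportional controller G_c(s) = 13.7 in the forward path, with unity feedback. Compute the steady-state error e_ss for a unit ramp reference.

The loop has one pole at the origin (type 1). Velocity error constant K_v = lim_{s→0} s·G_c(s)G_p(s) = 13.7·9.9/7.1 = 19.1.
Steady-state error to a unit ramp: e_ss = 1/K_v = 0.0523.

0.0523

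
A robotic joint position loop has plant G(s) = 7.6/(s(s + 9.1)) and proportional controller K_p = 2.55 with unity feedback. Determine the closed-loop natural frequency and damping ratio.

ω_n = 4.4 rad/s, ζ = 1.03

The closed-loop denominator is s(s+9.1) + 2.55·7.6 = s² + 9.1s + 19.38.
Matching s² + 2ζω_n s + ω_n²: ω_n = √19.38 = 4.402 rad/s and 2ζω_n = 9.1, so ζ = 9.1/(2·4.402) = 1.03.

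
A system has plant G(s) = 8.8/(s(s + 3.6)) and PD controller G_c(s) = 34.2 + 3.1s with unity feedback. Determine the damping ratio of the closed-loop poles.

ζ = 0.89

Forward path: (34.2 + 3.1s)·8.8/(s(s+3.6)). The closed-loop characteristic equation is s² + (3.6 + 8.8·3.1)s + 8.8·34.2 = 0.
That is s² + 30.88s + 301 = 0, so ω_n = 17.35 rad/s and ζ = 30.88/(2·17.35) = 0.89.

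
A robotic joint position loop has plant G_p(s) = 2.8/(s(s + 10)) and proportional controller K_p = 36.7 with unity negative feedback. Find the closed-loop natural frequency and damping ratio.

With unity feedback the closed-loop characteristic equation is s² + 10s + 36.7·2.8 = s² + 10s + 102.8 = 0.
Matching s² + 2ζω_n s + ω_n²: ω_n = √102.8 = 10.14 rad/s and 2ζω_n = 10, so ζ = 10/(2·10.14) = 0.493.

ω_n = 10.1 rad/s, ζ = 0.493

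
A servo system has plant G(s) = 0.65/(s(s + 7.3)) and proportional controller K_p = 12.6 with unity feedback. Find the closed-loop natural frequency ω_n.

With unity feedback the closed-loop characteristic equation is s² + 7.3s + 12.6·0.65 = s² + 7.3s + 8.19 = 0.
So ω_n² = 8.19 ⇒ ω_n = 2.862 rad/s, and ζ = 7.3/(2ω_n) = 1.28.

ω_n = 2.86 rad/s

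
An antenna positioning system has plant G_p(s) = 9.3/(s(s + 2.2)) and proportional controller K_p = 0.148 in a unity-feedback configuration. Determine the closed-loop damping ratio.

ζ = 0.938

With unity feedback the closed-loop characteristic equation is s² + 2.2s + 0.148·9.3 = s² + 2.2s + 1.376 = 0.
Matching s² + 2ζω_n s + ω_n²: ω_n = √1.376 = 1.173 rad/s and 2ζω_n = 2.2, so ζ = 2.2/(2·1.173) = 0.938.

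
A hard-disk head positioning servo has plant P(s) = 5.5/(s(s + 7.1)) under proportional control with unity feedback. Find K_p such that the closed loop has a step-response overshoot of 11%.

From %OS = 100·exp(−πζ/√(1−ζ²)) = 11%, ζ = −ln(0.11)/√(π²+ln²(0.11)) = 0.5749.
Characteristic equation s² + 7.1s + 5.5K_p = 0 gives ζ = 7.1/(2√(5.5K_p)).
Setting ζ = 0.5749: √(5.5K_p) = 7.1/(2·0.5749) = 6.175, so K_p = 38.13/5.5 = 6.93.

K_p = 6.93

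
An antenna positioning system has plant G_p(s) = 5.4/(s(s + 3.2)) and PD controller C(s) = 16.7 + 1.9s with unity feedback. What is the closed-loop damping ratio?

Forward path: (16.7 + 1.9s)·5.4/(s(s+3.2)). The closed-loop characteristic equation is s² + (3.2 + 5.4·1.9)s + 5.4·16.7 = 0.
That is s² + 13.46s + 90.18 = 0, so ω_n = 9.496 rad/s and ζ = 13.46/(2·9.496) = 0.7087.

ζ = 0.709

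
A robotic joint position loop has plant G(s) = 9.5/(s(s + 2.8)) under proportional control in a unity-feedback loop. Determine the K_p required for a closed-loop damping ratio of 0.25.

Closed-loop characteristic equation: s² + 2.8s + K_p·9.5 = 0.
So ω_n = √(9.5K_p) and 2ζω_n = 2.8, giving ζ = 2.8/(2√(9.5K_p)).
Setting ζ = 0.25: √(9.5K_p) = 2.8/(2·0.25) = 5.6, so K_p = 31.36/9.5 = 3.3.

K_p = 3.3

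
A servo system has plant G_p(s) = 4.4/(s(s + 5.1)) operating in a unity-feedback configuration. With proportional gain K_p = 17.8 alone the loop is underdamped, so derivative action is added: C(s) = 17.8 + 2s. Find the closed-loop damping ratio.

Forward path: (17.8 + 2s)·4.4/(s(s+5.1)). The closed-loop characteristic equation is s² + (5.1 + 4.4·2)s + 4.4·17.8 = 0.
That is s² + 13.9s + 78.32 = 0, so ω_n = 8.85 rad/s and ζ = 13.9/(2·8.85) = 0.7853.

ζ = 0.785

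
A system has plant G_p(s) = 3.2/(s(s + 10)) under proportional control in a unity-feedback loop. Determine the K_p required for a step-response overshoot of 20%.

From %OS = 100·exp(−πζ/√(1−ζ²)) = 20%, ζ = −ln(0.2)/√(π²+ln²(0.2)) = 0.4559.
Characteristic equation s² + 10s + 3.2K_p = 0 gives ζ = 10/(2√(3.2K_p)).
Setting ζ = 0.4559: √(3.2K_p) = 10/(2·0.4559) = 10.97, so K_p = 120.3/3.2 = 37.6.

K_p = 37.6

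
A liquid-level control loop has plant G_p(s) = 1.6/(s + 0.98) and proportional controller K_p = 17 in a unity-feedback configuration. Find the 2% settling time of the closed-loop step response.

T_s ≈ 0.142 s

Closed-loop transfer function: T(s) = K_p·G_p(s)/(1 + K_p·G_p(s)) = 27.2/(s + 0.98 + 27.2) = 27.2/(s + 28.18).
Time constant τ = 1/28.18 = 0.03549 s, so the 2% settling time is about 4τ = 0.142 s.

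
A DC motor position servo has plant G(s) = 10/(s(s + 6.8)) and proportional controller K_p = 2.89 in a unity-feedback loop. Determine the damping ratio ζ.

ζ = 0.632

With unity feedback the closed-loop characteristic equation is s² + 6.8s + 2.89·10 = s² + 6.8s + 28.9 = 0.
Matching s² + 2ζω_n s + ω_n²: ω_n = √28.9 = 5.376 rad/s and 2ζω_n = 6.8, so ζ = 6.8/(2·5.376) = 0.632.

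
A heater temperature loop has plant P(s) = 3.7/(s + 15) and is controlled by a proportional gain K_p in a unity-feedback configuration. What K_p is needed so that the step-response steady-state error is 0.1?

K_p = 36.5

For a type-0 loop with proportional control, e_ss = 1/(1 + K_p·P(0)).
P(0) = 0.2467. Require 1/(1 + K_p·0.2467) = 0.1, so 1 + 0.2467·K_p = 10.
K_p = (10 − 1)/0.2467 = 36.5.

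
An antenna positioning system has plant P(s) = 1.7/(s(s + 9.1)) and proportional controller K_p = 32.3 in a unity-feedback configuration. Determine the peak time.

T_p = 0.537 s

Closed-loop characteristic equation: s² + 9.1s + 54.91 = 0, so ω_n = 7.41 rad/s and ζ = 9.1/(2·7.41) = 0.614.
Damped frequency ω_d = ω_n√(1−ζ²) = 5.849 rad/s, so peak time T_p = π/ω_d = 0.537 s.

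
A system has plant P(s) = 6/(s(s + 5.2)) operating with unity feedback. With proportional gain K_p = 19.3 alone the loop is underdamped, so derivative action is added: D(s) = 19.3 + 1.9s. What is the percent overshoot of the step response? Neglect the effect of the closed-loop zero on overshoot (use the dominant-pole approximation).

2.22%

Forward path: (19.3 + 1.9s)·6/(s(s+5.2)). The closed-loop characteristic equation is s² + (5.2 + 6·1.9)s + 6·19.3 = 0.
That is s² + 16.6s + 115.8 = 0, so ω_n = 10.76 rad/s and ζ = 16.6/(2·10.76) = 0.7713.
%OS = 100·exp(−πζ/√(1−ζ²)) = 2.22%.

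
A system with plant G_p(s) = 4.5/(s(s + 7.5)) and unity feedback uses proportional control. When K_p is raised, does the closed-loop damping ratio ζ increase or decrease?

decrease

ζ = 7.5/(2√(4.5K_p)); increasing K_p raises the denominator, so ζ falls.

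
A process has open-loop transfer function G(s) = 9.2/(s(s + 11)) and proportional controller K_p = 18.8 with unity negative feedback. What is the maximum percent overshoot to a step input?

23.5%

From 1 + K_pG(s) = 0: s² + 11s + 173 = 0 ⇒ ω_n = 13.15, ζ = 0.4182.
%OS = 100·exp(−πζ/√(1−ζ²)) = 100·exp(−π·0.4182/√0.8251) = 23.5%.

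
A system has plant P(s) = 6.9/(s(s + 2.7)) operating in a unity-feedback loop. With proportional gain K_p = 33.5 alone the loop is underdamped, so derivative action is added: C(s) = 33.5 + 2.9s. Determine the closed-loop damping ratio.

ζ = 0.747

Forward path: (33.5 + 2.9s)·6.9/(s(s+2.7)). The closed-loop characteristic equation is s² + (2.7 + 6.9·2.9)s + 6.9·33.5 = 0.
That is s² + 22.71s + 231.2 = 0, so ω_n = 15.2 rad/s and ζ = 22.71/(2·15.2) = 0.7469.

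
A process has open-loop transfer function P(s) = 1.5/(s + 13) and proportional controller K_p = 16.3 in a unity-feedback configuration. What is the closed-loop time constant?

τ = 0.0267 s

Closed-loop transfer function: T(s) = K_p·P(s)/(1 + K_p·P(s)) = 24.45/(s + 13 + 24.45) = 24.45/(s + 37.45).
Time constant τ = 1/37.45 = 0.0267 s.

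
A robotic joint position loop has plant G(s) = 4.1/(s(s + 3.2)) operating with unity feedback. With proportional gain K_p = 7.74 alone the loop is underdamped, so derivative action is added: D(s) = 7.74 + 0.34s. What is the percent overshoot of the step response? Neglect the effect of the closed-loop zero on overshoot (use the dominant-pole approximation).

24.6%

Forward path: (7.74 + 0.34s)·4.1/(s(s+3.2)). The closed-loop characteristic equation is s² + (3.2 + 4.1·0.34)s + 4.1·7.74 = 0.
That is s² + 4.594s + 31.73 = 0, so ω_n = 5.633 rad/s and ζ = 4.594/(2·5.633) = 0.4078.
%OS = 100·exp(−πζ/√(1−ζ²)) = 24.6%.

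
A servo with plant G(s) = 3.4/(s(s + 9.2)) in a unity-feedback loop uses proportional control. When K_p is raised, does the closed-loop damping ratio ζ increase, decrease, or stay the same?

ζ = 9.2/(2√(3.4K_p)); increasing K_p raises the denominator, so ζ falls.

decrease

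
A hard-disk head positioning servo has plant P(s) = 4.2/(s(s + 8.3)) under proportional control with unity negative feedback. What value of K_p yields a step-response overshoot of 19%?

From %OS = 100·exp(−πζ/√(1−ζ²)) = 19%, ζ = −ln(0.19)/√(π²+ln²(0.19)) = 0.4673.
Characteristic equation s² + 8.3s + 4.2K_p = 0 gives ζ = 8.3/(2√(4.2K_p)).
Setting ζ = 0.4673: √(4.2K_p) = 8.3/(2·0.4673) = 8.88, so K_p = 78.85/4.2 = 18.8.

K_p = 18.8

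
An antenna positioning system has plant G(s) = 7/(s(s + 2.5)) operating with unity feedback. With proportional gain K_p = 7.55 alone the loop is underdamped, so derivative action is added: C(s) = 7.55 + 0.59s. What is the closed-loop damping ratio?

ζ = 0.456

Forward path: (7.55 + 0.59s)·7/(s(s+2.5)). The closed-loop characteristic equation is s² + (2.5 + 7·0.59)s + 7·7.55 = 0.
That is s² + 6.63s + 52.85 = 0, so ω_n = 7.27 rad/s and ζ = 6.63/(2·7.27) = 0.456.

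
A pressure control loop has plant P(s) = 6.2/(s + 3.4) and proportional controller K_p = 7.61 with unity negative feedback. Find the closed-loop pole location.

Closed-loop transfer function: T(s) = K_p·P(s)/(1 + K_p·P(s)) = 47.18/(s + 3.4 + 47.18) = 47.18/(s + 50.58).
The closed-loop pole is at s = −50.58.

s = -50.58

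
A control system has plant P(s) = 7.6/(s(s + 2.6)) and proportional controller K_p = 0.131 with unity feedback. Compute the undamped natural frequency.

The closed-loop denominator is s(s+2.6) + 0.131·7.6 = s² + 2.6s + 0.9956.
So ω_n² = 0.9956 ⇒ ω_n = 0.9978 rad/s, and ζ = 2.6/(2ω_n) = 1.3.

ω_n = 0.998 rad/s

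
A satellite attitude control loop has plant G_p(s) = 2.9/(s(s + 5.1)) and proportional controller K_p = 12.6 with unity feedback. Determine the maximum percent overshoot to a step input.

23.2%

The closed-loop denominator s² + 5.1s + 36.54 gives ω_n = √36.54 = 6.045 and ζ = 5.1/(2ω_n) = 0.4218.
%OS = 100·exp(−πζ/√(1−ζ²)) = 100·exp(−π·0.4218/√0.822) = 23.2%.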